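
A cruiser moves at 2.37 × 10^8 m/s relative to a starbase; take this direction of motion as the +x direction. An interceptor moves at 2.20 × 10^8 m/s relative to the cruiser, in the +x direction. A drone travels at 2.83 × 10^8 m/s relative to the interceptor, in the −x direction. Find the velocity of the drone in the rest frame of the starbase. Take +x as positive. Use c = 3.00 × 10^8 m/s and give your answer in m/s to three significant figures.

Apply u = (u' + v)/(1 + u'v/c²) successively, working outward toward the starbase.
(Dividing each given speed by c = 3.00 × 10^8 m/s to work in units of c.)
Start: velocity of the cruiser relative to the starbase = 0.7900c.
Compose with the interceptor (u' = 0.733 in the cruiser frame): u_1 = (0.733 + 0.790) / (1 + 0.733·0.790) = 1.5233/1.5793 = 0.9645.
Compose with the drone (u' = -0.943 in the interceptor frame): u_2 = (-0.943 + 0.965) / (1 + (-0.943)·0.965) = 0.0212/0.0901 = 0.2354.
So u = 0.2354 × 3.00 × 10^8 m/s.

+7.06 × 10^7 m/s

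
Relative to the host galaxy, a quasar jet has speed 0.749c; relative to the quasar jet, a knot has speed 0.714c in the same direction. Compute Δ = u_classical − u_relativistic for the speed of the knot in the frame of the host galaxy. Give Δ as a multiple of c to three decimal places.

Δ = 0.510c

Galilean: u_cl = 0.714 + 0.749 = 1.4630.
Relativistic: u_rel = (0.714 + 0.749) / (1 + 0.714·0.749) = 1.4630/1.5348 = 0.9532.
Δ = 1.4630 − 0.9532 = 0.5098.
(The classical prediction exceeds c; the relativistic result does not.)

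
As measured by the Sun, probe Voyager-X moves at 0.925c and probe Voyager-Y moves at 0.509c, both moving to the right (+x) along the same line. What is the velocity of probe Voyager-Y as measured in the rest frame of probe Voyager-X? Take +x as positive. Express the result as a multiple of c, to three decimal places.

β_A = 0.925, β_B = 0.509.
Transform to A's frame with the inverse velocity-addition law: u' = (u − v)/(1 − uv/c²), taking u = β_B and v = β_A.
u' = (0.509 − 0.925) / (1 − (0.925)(0.509)) = -0.4160/0.5292 = -0.7861.

-0.786c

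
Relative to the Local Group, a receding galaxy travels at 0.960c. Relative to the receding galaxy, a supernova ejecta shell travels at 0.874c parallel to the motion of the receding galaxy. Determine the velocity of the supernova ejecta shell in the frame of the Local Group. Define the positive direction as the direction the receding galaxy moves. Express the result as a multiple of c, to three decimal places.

With v = 0.960 and u' = 0.874 (in units of c),
u = (u' + v)/(1 + u'v/c²):
u = (0.874 + 0.960) / (1 + 0.874·0.960) = 1.8340/1.8390 = 0.9973

0.997c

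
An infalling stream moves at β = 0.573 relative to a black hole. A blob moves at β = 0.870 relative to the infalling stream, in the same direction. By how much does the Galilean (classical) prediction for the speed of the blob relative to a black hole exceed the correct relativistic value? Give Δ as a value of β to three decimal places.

Δ = 0.480

Galilean: u_cl = 0.870 + 0.573 = 1.4430.
Relativistic: u_rel = (0.870 + 0.573) / (1 + 0.870·0.573) = 1.4430/1.4985 = 0.9630.
Δ = 1.4430 − 0.9630 = 0.4800.
(The classical prediction exceeds c; the relativistic result does not.)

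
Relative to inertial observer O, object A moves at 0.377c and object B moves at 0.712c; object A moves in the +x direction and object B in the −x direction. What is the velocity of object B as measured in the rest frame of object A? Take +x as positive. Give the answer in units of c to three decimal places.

β_A = 0.377, β_B = -0.712.
Transform to A's frame with the inverse velocity-addition law: u' = (u − v)/(1 − uv/c²), taking u = β_B and v = β_A.
u' = (-0.712 − 0.377) / (1 − (0.377)(-0.712)) = -1.0890/1.2684 = -0.8585.

-0.859c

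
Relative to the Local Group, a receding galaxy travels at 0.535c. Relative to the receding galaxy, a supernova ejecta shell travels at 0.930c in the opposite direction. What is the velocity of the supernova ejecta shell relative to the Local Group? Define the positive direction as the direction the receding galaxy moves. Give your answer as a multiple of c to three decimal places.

With v = 0.535 and u' = -0.930 (in units of c),
u = (u' + v)/(1 + u'v/c²):
u = (-0.930 + 0.535) / (1 + (-0.930)·0.535) = -0.3950/0.5024 = -0.7861

-0.786c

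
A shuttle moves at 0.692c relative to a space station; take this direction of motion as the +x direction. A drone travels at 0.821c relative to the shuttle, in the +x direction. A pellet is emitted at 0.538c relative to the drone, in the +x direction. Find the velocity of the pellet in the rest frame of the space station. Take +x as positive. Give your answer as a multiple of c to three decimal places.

Apply u = (u' + v)/(1 + u'v/c²) successively, working outward toward the space station.
Start: velocity of the shuttle relative to the space station = 0.6920c.
Compose with the drone (u' = 0.821 in the shuttle frame): u_1 = (0.821 + 0.692) / (1 + 0.821·0.692) = 1.5130/1.5681 = 0.9648.
Compose with the pellet (u' = 0.538 in the drone frame): u_2 = (0.538 + 0.965) / (1 + 0.538·0.965) = 1.5028/1.5191 = 0.9893.

0.989c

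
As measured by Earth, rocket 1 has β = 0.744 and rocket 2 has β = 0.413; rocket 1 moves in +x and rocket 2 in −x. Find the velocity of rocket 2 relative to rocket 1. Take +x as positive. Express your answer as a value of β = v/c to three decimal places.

β = -0.885

β_A = 0.744, β_B = -0.413.
Transform to A's frame with the inverse velocity-addition law: u' = (u − v)/(1 − uv/c²), taking u = β_B and v = β_A.
u' = (-0.413 − 0.744) / (1 − (0.744)(-0.413)) = -1.1570/1.3073 = -0.8850.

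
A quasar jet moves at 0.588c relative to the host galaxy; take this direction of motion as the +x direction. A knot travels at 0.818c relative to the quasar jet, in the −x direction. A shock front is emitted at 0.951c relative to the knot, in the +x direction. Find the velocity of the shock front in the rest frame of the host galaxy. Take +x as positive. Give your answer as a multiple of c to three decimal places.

Apply u = (u' + v)/(1 + u'v/c²) successively, working outward toward the host galaxy.
Start: velocity of the quasar jet relative to the host galaxy = 0.5880c.
Compose with the knot (u' = -0.818 in the quasar jet frame): u_1 = (-0.818 + 0.588) / (1 + (-0.818)·0.588) = -0.2300/0.5190 = -0.4431.
Compose with the shock front (u' = 0.951 in the knot frame): u_2 = (0.951 + (-0.443)) / (1 + 0.951·(-0.443)) = 0.5079/0.5786 = 0.8778.

+0.878c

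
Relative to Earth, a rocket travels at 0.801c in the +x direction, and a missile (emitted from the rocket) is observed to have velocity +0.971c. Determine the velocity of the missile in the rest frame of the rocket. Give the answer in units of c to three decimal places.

+0.765c

Invert the composition law: u' = (u − v)/(1 − uv/c²).
u' = (0.971 − 0.801) / (1 − (0.971)(0.801)) = 0.1700/0.2222 = 0.7650.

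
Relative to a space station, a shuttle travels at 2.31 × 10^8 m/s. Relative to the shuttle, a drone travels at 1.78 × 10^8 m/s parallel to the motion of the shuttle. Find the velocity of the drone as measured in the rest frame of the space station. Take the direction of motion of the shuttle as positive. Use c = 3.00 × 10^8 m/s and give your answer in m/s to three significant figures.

In units of c (dividing by 3.00 × 10^8 m/s): v = 0.770, u' = 0.593.
u = (u' + v)/(1 + u'v/c²):
u = (0.593 + 0.770) / (1 + 0.593·0.770) = 1.3633/1.4569 = 0.9358
Converting back: u = 0.9358 × 3.00 × 10^8 m/s.

2.81 × 10^8 m/s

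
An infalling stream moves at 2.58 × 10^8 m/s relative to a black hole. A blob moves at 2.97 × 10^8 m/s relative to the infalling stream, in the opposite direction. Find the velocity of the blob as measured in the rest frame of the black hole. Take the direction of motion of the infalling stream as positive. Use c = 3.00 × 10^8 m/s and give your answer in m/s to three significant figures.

In units of c (dividing by 3.00 × 10^8 m/s): v = 0.860, u' = -0.990.
u = (u' + v)/(1 + u'v/c²):
u = (-0.990 + 0.860) / (1 + (-0.990)·0.860) = -0.1300/0.1486 = -0.8748
(Galilean addition would give -0.130c.)
Converting back: u = -0.8748 × 3.00 × 10^8 m/s.

-2.62 × 10^8 m/s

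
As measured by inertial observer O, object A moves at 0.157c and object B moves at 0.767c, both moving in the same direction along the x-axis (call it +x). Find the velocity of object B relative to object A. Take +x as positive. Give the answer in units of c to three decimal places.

+0.694c

β_A = 0.157, β_B = 0.767.
Transform to A's frame with the inverse velocity-addition law: u' = (u − v)/(1 − uv/c²), taking u = β_B and v = β_A.
u' = (0.767 − 0.157) / (1 − (0.157)(0.767)) = 0.6100/0.8796 = 0.6935.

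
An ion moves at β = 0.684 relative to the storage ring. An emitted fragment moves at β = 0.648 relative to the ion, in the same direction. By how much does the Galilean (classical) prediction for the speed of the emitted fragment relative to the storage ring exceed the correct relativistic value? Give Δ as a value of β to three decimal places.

Galilean: u_cl = 0.648 + 0.684 = 1.3320.
Relativistic: u_rel = (0.648 + 0.684) / (1 + 0.648·0.684) = 1.3320/1.4432 = 0.9229.
Δ = 1.3320 − 0.9229 = 0.4091.
(The classical prediction exceeds c; the relativistic result does not.)

Δ = 0.409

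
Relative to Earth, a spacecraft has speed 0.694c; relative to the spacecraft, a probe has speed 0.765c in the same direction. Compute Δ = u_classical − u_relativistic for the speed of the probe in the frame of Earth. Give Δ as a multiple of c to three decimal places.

Δ = 0.506c

Galilean: u_cl = 0.765 + 0.694 = 1.4590.
Relativistic: u_rel = (0.765 + 0.694) / (1 + 0.765·0.694) = 1.4590/1.5309 = 0.9530.
Δ = 1.4590 − 0.9530 = 0.5060.
(The classical prediction exceeds c; the relativistic result does not.)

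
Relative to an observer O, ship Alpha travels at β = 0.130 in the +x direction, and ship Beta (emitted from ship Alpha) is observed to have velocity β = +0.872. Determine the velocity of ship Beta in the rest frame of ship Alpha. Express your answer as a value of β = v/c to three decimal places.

Invert the composition law: u' = (u − v)/(1 − uv/c²).
u' = (0.872 − 0.130) / (1 − (0.872)(0.130)) = 0.7420/0.8866 = 0.8369.

β = +0.837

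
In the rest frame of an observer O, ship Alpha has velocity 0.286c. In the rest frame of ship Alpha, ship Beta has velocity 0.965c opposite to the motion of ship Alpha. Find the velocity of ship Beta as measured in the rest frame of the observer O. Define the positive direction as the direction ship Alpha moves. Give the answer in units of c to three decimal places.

-0.938c

With v = 0.286 and u' = -0.965 (in units of c),
u = (u' + v)/(1 + u'v/c²):
u = (-0.965 + 0.286) / (1 + (-0.965)·0.286) = -0.6790/0.7240 = -0.9378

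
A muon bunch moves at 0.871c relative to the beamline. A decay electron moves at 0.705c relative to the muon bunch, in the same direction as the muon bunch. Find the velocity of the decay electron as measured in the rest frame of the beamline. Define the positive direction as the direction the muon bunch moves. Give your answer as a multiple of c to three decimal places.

0.976c

With v = 0.871 and u' = 0.705 (in units of c),
u = (u' + v)/(1 + u'v/c²):
u = (0.705 + 0.871) / (1 + 0.705·0.871) = 1.5760/1.6141 = 0.9764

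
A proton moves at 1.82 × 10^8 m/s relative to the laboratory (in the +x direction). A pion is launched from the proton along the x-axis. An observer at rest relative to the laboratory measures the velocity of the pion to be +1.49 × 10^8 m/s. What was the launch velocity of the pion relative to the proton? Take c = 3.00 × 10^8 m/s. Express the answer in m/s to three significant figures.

v = 0.607c, u = 0.497c.
Invert the composition law: u' = (u − v)/(1 − uv/c²).
u' = (0.497 − 0.607) / (1 − (0.497)(0.607)) = -0.1100/0.6987 = -0.1574.
u' = -0.1574 × 3.00 × 10^8 m/s.

-4.72 × 10^7 m/s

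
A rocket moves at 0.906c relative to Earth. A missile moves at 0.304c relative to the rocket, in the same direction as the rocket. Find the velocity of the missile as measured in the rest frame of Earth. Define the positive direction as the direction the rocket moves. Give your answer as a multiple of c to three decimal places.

0.949c

With v = 0.906 and u' = 0.304 (in units of c),
u = (u' + v)/(1 + u'v/c²):
u = (0.304 + 0.906) / (1 + 0.304·0.906) = 1.2100/1.2754 = 0.9487
(Galilean addition would give +1.210c, exceeding c.)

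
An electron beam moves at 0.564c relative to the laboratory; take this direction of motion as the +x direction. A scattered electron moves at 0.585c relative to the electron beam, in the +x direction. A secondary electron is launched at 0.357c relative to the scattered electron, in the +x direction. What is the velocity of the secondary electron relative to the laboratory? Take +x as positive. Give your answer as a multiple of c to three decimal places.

Apply u = (u' + v)/(1 + u'v/c²) successively, working outward toward the laboratory.
Start: velocity of the electron beam relative to the laboratory = 0.5640c.
Compose with the scattered electron (u' = 0.585 in the electron beam frame): u_1 = (0.585 + 0.564) / (1 + 0.585·0.564) = 1.1490/1.3299 = 0.8639.
Compose with the secondary electron (u' = 0.357 in the scattered electron frame): u_2 = (0.357 + 0.864) / (1 + 0.357·0.864) = 1.2209/1.3084 = 0.9331.

0.933c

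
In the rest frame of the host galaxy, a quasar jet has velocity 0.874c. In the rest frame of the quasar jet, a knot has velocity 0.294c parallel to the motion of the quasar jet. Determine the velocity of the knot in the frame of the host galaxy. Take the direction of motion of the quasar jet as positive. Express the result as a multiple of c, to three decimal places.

With v = 0.874 and u' = 0.294 (in units of c),
u = (u' + v)/(1 + u'v/c²):
u = (0.294 + 0.874) / (1 + 0.294·0.874) = 1.1680/1.2570 = 0.9292

0.929c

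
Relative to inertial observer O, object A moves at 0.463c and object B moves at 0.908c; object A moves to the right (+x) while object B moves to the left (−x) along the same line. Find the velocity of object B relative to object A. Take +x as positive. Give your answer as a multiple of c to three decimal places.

β_A = 0.463, β_B = -0.908.
Transform to A's frame with the inverse velocity-addition law: u' = (u − v)/(1 − uv/c²), taking u = β_B and v = β_A.
u' = (-0.908 − 0.463) / (1 − (0.463)(-0.908)) = -1.3710/1.4204 = -0.9652.

-0.965c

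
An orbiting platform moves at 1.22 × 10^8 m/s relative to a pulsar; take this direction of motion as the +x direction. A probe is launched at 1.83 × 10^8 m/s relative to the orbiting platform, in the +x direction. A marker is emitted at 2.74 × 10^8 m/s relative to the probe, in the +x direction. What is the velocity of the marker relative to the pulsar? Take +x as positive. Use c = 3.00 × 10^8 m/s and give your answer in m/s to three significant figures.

2.97 × 10^8 m/s

Apply u = (u' + v)/(1 + u'v/c²) successively, working outward toward the pulsar.
(Dividing each given speed by c = 3.00 × 10^8 m/s to work in units of c.)
Start: velocity of the orbiting platform relative to the pulsar = 0.4067c.
Compose with the probe (u' = 0.610 in the orbiting platform frame): u_1 = (0.610 + 0.407) / (1 + 0.610·0.407) = 1.0167/1.2481 = 0.8146.
Compose with the marker (u' = 0.913 in the probe frame): u_2 = (0.913 + 0.815) / (1 + 0.913·0.815) = 1.7279/1.7440 = 0.9908.
So u = 0.9908 × 3.00 × 10^8 m/s.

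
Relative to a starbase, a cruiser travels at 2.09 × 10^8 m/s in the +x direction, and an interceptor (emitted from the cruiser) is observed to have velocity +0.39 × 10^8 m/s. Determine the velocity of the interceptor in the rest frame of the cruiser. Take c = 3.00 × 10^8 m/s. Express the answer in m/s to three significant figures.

-1.87 × 10^8 m/s

v = 0.697c, u = 0.130c.
Invert the composition law: u' = (u − v)/(1 − uv/c²).
u' = (0.130 − 0.697) / (1 − (0.130)(0.697)) = -0.5667/0.9094 = -0.6231.
u' = -0.6231 × 3.00 × 10^8 m/s.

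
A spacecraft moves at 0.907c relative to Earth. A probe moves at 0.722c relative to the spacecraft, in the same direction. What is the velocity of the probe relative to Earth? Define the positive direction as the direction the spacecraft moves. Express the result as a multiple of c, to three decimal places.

With v = 0.907 and u' = 0.722 (in units of c),
u = (u' + v)/(1 + u'v/c²):
u = (0.722 + 0.907) / (1 + 0.722·0.907) = 1.6290/1.6549 = 0.9844
(Galilean addition would give +1.629c, exceeding c.)

0.984c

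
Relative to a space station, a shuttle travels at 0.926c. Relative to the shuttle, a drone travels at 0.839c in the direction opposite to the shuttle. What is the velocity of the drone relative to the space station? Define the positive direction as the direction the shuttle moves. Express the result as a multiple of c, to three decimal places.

+0.390c

With v = 0.926 and u' = -0.839 (in units of c),
u = (u' + v)/(1 + u'v/c²):
u = (-0.839 + 0.926) / (1 + (-0.839)·0.926) = 0.0870/0.2231 = 0.3900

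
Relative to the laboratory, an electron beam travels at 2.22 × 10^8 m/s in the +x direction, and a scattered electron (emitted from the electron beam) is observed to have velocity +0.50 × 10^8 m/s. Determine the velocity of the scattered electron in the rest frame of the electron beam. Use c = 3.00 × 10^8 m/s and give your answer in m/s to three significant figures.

v = 0.740c, u = 0.167c.
Invert the composition law: u' = (u − v)/(1 − uv/c²).
u' = (0.167 − 0.740) / (1 − (0.167)(0.740)) = -0.5733/0.8767 = -0.6540.
u' = -0.6540 × 3.00 × 10^8 m/s.

-1.96 × 10^8 m/s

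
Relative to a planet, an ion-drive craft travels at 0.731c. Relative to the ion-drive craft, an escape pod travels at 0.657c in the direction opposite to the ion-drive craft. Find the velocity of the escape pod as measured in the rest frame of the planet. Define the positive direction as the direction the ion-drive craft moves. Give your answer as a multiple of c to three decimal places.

With v = 0.731 and u' = -0.657 (in units of c),
u = (u' + v)/(1 + u'v/c²):
u = (-0.657 + 0.731) / (1 + (-0.657)·0.731) = 0.0740/0.5197 = 0.1424

+0.142c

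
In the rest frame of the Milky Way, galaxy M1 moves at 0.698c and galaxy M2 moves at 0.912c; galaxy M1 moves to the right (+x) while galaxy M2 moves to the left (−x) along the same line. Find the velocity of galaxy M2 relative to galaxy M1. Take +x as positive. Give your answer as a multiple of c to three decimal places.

-0.984c

β_A = 0.698, β_B = -0.912.
Transform to A's frame with the inverse velocity-addition law: u' = (u − v)/(1 − uv/c²), taking u = β_B and v = β_A.
u' = (-0.912 − 0.698) / (1 − (0.698)(-0.912)) = -1.6100/1.6366 = -0.9838.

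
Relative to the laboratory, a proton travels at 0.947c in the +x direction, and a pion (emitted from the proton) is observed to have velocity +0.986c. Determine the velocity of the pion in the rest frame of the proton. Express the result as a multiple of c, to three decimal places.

Invert the composition law: u' = (u − v)/(1 − uv/c²).
u' = (0.986 − 0.947) / (1 − (0.986)(0.947)) = 0.0390/0.0663 = 0.5886.

+0.589c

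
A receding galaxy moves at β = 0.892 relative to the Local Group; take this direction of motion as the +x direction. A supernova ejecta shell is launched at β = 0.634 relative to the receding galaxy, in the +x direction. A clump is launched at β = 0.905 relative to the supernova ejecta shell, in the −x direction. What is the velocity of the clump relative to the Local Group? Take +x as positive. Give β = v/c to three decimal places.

Apply u = (u' + v)/(1 + u'v/c²) successively, working outward toward the Local Group.
Start: velocity of the receding galaxy relative to the Local Group = 0.8920c.
Compose with the supernova ejecta shell (u' = 0.634 in the receding galaxy frame): u_1 = (0.634 + 0.892) / (1 + 0.634·0.892) = 1.5260/1.5655 = 0.9748.
Compose with the clump (u' = -0.905 in the supernova ejecta shell frame): u_2 = (-0.905 + 0.975) / (1 + (-0.905)·0.975) = 0.0698/0.1179 = 0.5919.

β = +0.592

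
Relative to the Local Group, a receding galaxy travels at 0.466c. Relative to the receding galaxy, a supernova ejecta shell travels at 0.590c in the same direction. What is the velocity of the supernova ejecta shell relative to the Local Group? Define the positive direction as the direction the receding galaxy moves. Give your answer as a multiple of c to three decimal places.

0.828c

With v = 0.466 and u' = 0.590 (in units of c),
u = (u' + v)/(1 + u'v/c²):
u = (0.590 + 0.466) / (1 + 0.590·0.466) = 1.0560/1.2749 = 0.8283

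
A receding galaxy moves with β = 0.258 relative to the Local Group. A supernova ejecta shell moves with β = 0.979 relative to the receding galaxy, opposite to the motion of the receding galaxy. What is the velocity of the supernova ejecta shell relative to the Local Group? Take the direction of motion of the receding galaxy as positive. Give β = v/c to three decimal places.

With v = 0.258 and u' = -0.979 (in units of c),
u = (u' + v)/(1 + u'v/c²):
u = (-0.979 + 0.258) / (1 + (-0.979)·0.258) = -0.7210/0.7474 = -0.9647

β = -0.965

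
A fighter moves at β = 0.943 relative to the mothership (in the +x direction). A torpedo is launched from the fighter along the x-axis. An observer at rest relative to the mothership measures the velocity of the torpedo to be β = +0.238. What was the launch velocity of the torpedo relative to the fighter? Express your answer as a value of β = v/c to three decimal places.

β = -0.909

Invert the composition law: u' = (u − v)/(1 − uv/c²).
u' = (0.238 − 0.943) / (1 − (0.238)(0.943)) = -0.7050/0.7756 = -0.9090.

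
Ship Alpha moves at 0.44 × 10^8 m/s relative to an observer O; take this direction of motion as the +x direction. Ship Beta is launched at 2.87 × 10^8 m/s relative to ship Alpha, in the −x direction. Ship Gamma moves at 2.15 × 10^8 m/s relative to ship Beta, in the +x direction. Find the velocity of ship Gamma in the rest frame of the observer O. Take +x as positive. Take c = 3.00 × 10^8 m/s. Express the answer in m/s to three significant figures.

Apply u = (u' + v)/(1 + u'v/c²) successively, working outward toward the observer O.
(Dividing each given speed by c = 3.00 × 10^8 m/s to work in units of c.)
Start: velocity of ship Alpha relative to the observer O = 0.1467c.
Compose with ship Beta (u' = -0.957 in ship Alpha frame): u_1 = (-0.957 + 0.147) / (1 + (-0.957)·0.147) = -0.8100/0.8597 = -0.9422.
Compose with ship Gamma (u' = 0.717 in ship Beta frame): u_2 = (0.717 + (-0.942)) / (1 + 0.717·(-0.942)) = -0.2255/0.3248 = -0.6945.
So u = -0.6945 × 3.00 × 10^8 m/s.

-2.08 × 10^8 m/s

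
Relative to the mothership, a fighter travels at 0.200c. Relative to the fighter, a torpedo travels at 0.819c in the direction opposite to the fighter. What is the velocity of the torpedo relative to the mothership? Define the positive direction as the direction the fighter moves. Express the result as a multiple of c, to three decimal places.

-0.740c

With v = 0.200 and u' = -0.819 (in units of c),
u = (u' + v)/(1 + u'v/c²):
u = (-0.819 + 0.200) / (1 + (-0.819)·0.200) = -0.6190/0.8362 = -0.7403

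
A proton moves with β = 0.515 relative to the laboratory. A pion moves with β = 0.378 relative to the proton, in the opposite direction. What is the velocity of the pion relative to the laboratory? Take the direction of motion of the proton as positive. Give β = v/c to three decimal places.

β = +0.170

With v = 0.515 and u' = -0.378 (in units of c),
u = (u' + v)/(1 + u'v/c²):
u = (-0.378 + 0.515) / (1 + (-0.378)·0.515) = 0.1370/0.8053 = 0.1701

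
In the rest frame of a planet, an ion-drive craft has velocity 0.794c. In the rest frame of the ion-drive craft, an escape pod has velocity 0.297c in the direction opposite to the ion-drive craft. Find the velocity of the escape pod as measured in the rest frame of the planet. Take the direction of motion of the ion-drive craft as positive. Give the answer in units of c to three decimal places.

+0.650c

With v = 0.794 and u' = -0.297 (in units of c),
u = (u' + v)/(1 + u'v/c²):
u = (-0.297 + 0.794) / (1 + (-0.297)·0.794) = 0.4970/0.7642 = 0.6504
(Galilean addition would give +0.497c.)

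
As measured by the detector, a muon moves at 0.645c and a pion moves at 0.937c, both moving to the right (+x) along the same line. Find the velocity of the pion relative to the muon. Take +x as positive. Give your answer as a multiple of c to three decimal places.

β_A = 0.645, β_B = 0.937.
Transform to A's frame with the inverse velocity-addition law: u' = (u − v)/(1 − uv/c²), taking u = β_B and v = β_A.
u' = (0.937 − 0.645) / (1 − (0.645)(0.937)) = 0.2920/0.3956 = 0.7381.

+0.738c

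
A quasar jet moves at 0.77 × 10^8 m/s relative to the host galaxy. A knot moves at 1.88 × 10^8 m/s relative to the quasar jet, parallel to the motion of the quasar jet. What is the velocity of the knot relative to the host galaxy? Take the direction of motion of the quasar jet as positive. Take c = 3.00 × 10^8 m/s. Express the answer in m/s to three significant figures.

In units of c (dividing by 3.00 × 10^8 m/s): v = 0.257, u' = 0.627.
u = (u' + v)/(1 + u'v/c²):
u = (0.627 + 0.257) / (1 + 0.627·0.257) = 0.8833/1.1608 = 0.7609
Converting back: u = 0.7609 × 3.00 × 10^8 m/s.

2.28 × 10^8 m/s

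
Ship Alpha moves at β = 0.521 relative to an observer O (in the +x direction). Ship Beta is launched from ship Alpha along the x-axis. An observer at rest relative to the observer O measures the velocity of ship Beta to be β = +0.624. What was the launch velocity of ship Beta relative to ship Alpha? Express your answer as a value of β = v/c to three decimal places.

β = +0.153

Invert the composition law: u' = (u − v)/(1 − uv/c²).
u' = (0.624 − 0.521) / (1 − (0.624)(0.521)) = 0.1030/0.6749 = 0.1526.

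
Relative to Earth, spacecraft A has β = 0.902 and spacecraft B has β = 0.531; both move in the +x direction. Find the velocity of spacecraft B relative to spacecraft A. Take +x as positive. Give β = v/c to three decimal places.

β_A = 0.902, β_B = 0.531.
Transform to A's frame with the inverse velocity-addition law: u' = (u − v)/(1 − uv/c²), taking u = β_B and v = β_A.
u' = (0.531 − 0.902) / (1 − (0.902)(0.531)) = -0.3710/0.5210 = -0.7120.

β = -0.712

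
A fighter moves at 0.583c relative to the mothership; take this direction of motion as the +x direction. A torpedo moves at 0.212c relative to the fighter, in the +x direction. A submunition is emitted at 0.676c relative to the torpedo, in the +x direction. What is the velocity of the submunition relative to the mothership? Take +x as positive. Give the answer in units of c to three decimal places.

Apply u = (u' + v)/(1 + u'v/c²) successively, working outward toward the mothership.
Start: velocity of the fighter relative to the mothership = 0.5830c.
Compose with the torpedo (u' = 0.212 in the fighter frame): u_1 = (0.212 + 0.583) / (1 + 0.212·0.583) = 0.7950/1.1236 = 0.7075.
Compose with the submunition (u' = 0.676 in the torpedo frame): u_2 = (0.676 + 0.708) / (1 + 0.676·0.708) = 1.3835/1.4783 = 0.9359.

0.936c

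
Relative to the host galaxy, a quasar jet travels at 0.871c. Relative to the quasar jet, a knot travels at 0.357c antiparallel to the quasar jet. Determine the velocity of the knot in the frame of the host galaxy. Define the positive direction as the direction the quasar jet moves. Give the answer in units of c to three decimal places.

With v = 0.871 and u' = -0.357 (in units of c),
u = (u' + v)/(1 + u'v/c²):
u = (-0.357 + 0.871) / (1 + (-0.357)·0.871) = 0.5140/0.6891 = 0.7460

+0.746c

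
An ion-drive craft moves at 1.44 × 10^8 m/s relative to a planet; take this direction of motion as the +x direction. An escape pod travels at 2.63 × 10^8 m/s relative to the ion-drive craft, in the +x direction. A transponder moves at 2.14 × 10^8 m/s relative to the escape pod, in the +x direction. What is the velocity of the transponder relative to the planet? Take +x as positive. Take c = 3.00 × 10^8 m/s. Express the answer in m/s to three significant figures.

Apply u = (u' + v)/(1 + u'v/c²) successively, working outward toward the planet.
(Dividing each given speed by c = 3.00 × 10^8 m/s to work in units of c.)
Start: velocity of the ion-drive craft relative to the planet = 0.4800c.
Compose with the escape pod (u' = 0.877 in the ion-drive craft frame): u_1 = (0.877 + 0.480) / (1 + 0.877·0.480) = 1.3567/1.4208 = 0.9549.
Compose with the transponder (u' = 0.713 in the escape pod frame): u_2 = (0.713 + 0.955) / (1 + 0.713·0.955) = 1.6682/1.6811 = 0.9923.
So u = 0.9923 × 3.00 × 10^8 m/s.

2.98 × 10^8 m/s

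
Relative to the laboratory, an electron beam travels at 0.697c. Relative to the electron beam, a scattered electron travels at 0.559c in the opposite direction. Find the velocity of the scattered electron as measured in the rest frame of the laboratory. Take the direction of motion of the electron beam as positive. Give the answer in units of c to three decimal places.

With v = 0.697 and u' = -0.559 (in units of c),
u = (u' + v)/(1 + u'v/c²):
u = (-0.559 + 0.697) / (1 + (-0.559)·0.697) = 0.1380/0.6104 = 0.2261

+0.226c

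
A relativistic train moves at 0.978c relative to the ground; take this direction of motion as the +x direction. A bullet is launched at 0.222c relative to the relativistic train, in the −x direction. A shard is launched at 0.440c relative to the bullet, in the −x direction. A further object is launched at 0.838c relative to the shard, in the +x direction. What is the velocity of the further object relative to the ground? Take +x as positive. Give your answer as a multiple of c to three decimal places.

+0.992c

Apply u = (u' + v)/(1 + u'v/c²) successively, working outward toward the ground.
Start: velocity of the relativistic train relative to the ground = 0.9780c.
Compose with the bullet (u' = -0.222 in the relativistic train frame): u_1 = (-0.222 + 0.978) / (1 + (-0.222)·0.978) = 0.7560/0.7829 = 0.9657.
Compose with the shard (u' = -0.440 in the bullet frame): u_2 = (-0.440 + 0.966) / (1 + (-0.440)·0.966) = 0.5257/0.5751 = 0.9140.
Compose with the further object (u' = 0.838 in the shard frame): u_3 = (0.838 + 0.914) / (1 + 0.838·0.914) = 1.7520/1.7659 = 0.9921.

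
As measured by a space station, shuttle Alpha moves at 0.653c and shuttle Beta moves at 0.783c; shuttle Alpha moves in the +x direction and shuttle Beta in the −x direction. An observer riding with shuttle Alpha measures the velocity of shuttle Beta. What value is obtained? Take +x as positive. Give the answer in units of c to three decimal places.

β_A = 0.653, β_B = -0.783.
Transform to A's frame with the inverse velocity-addition law: u' = (u − v)/(1 − uv/c²), taking u = β_B and v = β_A.
u' = (-0.783 − 0.653) / (1 − (0.653)(-0.783)) = -1.4360/1.5113 = -0.9502.

-0.950c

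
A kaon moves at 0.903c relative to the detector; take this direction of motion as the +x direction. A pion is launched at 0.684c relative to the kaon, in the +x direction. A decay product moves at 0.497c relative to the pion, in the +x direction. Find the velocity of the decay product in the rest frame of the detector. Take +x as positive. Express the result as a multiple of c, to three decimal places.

0.994c

Apply u = (u' + v)/(1 + u'v/c²) successively, working outward toward the detector.
Start: velocity of the kaon relative to the detector = 0.9030c.
Compose with the pion (u' = 0.684 in the kaon frame): u_1 = (0.684 + 0.903) / (1 + 0.684·0.903) = 1.5870/1.6177 = 0.9811.
Compose with the decay product (u' = 0.497 in the pion frame): u_2 = (0.497 + 0.981) / (1 + 0.497·0.981) = 1.4781/1.4876 = 0.9936.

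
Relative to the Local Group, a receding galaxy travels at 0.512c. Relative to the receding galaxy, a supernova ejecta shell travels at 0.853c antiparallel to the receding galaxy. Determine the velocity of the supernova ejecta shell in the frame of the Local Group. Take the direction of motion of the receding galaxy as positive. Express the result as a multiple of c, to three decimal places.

With v = 0.512 and u' = -0.853 (in units of c),
u = (u' + v)/(1 + u'v/c²):
u = (-0.853 + 0.512) / (1 + (-0.853)·0.512) = -0.3410/0.5633 = -0.6054

-0.605c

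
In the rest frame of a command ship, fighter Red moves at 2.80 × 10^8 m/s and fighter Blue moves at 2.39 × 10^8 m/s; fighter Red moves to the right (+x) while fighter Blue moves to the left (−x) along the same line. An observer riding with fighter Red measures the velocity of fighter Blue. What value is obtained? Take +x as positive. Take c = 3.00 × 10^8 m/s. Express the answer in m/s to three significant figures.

-2.98 × 10^8 m/s

β_A = 0.933, β_B = -0.797 (dividing each by c = 3.00 × 10^8 m/s).
Transform to A's frame with the inverse velocity-addition law: u' = (u − v)/(1 − uv/c²), taking u = β_B and v = β_A.
u' = (-0.797 − 0.933) / (1 − (0.933)(-0.797)) = -1.7300/1.7436 = -0.9922.
u' = -0.9922 × 3.00 × 10^8 m/s.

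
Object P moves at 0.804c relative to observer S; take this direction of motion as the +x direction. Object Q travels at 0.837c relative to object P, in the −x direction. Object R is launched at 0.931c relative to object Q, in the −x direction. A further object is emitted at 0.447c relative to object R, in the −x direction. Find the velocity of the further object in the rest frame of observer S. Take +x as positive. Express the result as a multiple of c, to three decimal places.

Apply u = (u' + v)/(1 + u'v/c²) successively, working outward toward observer S.
Start: velocity of object P relative to observer S = 0.8040c.
Compose with object Q (u' = -0.837 in object P frame): u_1 = (-0.837 + 0.804) / (1 + (-0.837)·0.804) = -0.0330/0.3271 = -0.1009.
Compose with object R (u' = -0.931 in object Q frame): u_2 = (-0.931 + (-0.101)) / (1 + (-0.931)·(-0.101)) = -1.0319/1.0939 = -0.9433.
Compose with the further object (u' = -0.447 in object R frame): u_3 = (-0.447 + (-0.943)) / (1 + (-0.447)·(-0.943)) = -1.3903/1.4217 = -0.9779.

-0.978c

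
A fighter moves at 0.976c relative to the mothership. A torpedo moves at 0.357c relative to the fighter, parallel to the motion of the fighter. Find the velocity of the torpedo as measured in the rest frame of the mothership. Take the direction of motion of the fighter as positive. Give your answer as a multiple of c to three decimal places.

0.989c

With v = 0.976 and u' = 0.357 (in units of c),
u = (u' + v)/(1 + u'v/c²):
u = (0.357 + 0.976) / (1 + 0.357·0.976) = 1.3330/1.3484 = 0.9886
(Galilean addition would give +1.333c, exceeding c.)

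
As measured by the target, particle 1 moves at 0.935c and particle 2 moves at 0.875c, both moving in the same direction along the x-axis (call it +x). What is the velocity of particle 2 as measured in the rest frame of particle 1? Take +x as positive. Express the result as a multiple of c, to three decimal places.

β_A = 0.935, β_B = 0.875.
Transform to A's frame with the inverse velocity-addition law: u' = (u − v)/(1 − uv/c²), taking u = β_B and v = β_A.
u' = (0.875 − 0.935) / (1 − (0.935)(0.875)) = -0.0600/0.1819 = -0.3299.

-0.330c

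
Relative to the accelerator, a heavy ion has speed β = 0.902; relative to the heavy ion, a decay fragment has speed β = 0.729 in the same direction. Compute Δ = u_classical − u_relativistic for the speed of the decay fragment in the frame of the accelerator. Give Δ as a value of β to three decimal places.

Δ = 0.647

Galilean: u_cl = 0.729 + 0.902 = 1.6310.
Relativistic: u_rel = (0.729 + 0.902) / (1 + 0.729·0.902) = 1.6310/1.6576 = 0.9840.
Δ = 1.6310 − 0.9840 = 0.6470.
(The classical prediction exceeds c; the relativistic result does not.)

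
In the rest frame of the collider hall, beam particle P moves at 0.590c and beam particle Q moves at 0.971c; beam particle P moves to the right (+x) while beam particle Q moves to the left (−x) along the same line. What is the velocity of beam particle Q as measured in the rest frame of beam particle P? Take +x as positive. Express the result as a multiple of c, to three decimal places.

β_A = 0.590, β_B = -0.971.
Transform to A's frame with the inverse velocity-addition law: u' = (u − v)/(1 − uv/c²), taking u = β_B and v = β_A.
u' = (-0.971 − 0.590) / (1 − (0.590)(-0.971)) = -1.5610/1.5729 = -0.9924.

-0.992c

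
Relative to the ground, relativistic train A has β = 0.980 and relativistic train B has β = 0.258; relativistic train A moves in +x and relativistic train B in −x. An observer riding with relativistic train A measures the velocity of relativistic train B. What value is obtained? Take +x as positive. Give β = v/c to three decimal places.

β = -0.988

β_A = 0.980, β_B = -0.258.
Transform to A's frame with the inverse velocity-addition law: u' = (u − v)/(1 − uv/c²), taking u = β_B and v = β_A.
u' = (-0.258 − 0.980) / (1 − (0.980)(-0.258)) = -1.2380/1.2528 = -0.9882.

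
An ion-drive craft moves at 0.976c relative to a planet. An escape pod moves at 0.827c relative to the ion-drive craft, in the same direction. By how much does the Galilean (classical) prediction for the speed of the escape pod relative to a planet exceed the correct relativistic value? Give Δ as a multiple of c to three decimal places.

Δ = 0.805c

Galilean: u_cl = 0.827 + 0.976 = 1.8030.
Relativistic: u_rel = (0.827 + 0.976) / (1 + 0.827·0.976) = 1.8030/1.8072 = 0.9977.
Δ = 1.8030 − 0.9977 = 0.8053.
(The classical prediction exceeds c; the relativistic result does not.)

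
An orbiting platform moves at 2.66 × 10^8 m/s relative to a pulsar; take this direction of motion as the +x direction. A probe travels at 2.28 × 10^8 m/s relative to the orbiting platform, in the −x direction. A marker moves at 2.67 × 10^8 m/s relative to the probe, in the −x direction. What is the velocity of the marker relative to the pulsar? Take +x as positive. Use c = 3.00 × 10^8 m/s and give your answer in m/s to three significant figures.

-2.30 × 10^8 m/s

Apply u = (u' + v)/(1 + u'v/c²) successively, working outward toward the pulsar.
(Dividing each given speed by c = 3.00 × 10^8 m/s to work in units of c.)
Start: velocity of the orbiting platform relative to the pulsar = 0.8867c.
Compose with the probe (u' = -0.760 in the orbiting platform frame): u_1 = (-0.760 + 0.887) / (1 + (-0.760)·0.887) = 0.1267/0.3261 = 0.3884.
Compose with the marker (u' = -0.890 in the probe frame): u_2 = (-0.890 + 0.388) / (1 + (-0.890)·0.388) = -0.5016/0.6543 = -0.7666.
So u = -0.7666 × 3.00 × 10^8 m/s.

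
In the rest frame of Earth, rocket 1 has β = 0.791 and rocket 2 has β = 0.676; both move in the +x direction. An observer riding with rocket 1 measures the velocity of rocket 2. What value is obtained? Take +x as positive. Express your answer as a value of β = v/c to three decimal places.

β = -0.247

β_A = 0.791, β_B = 0.676.
Transform to A's frame with the inverse velocity-addition law: u' = (u − v)/(1 − uv/c²), taking u = β_B and v = β_A.
u' = (0.676 − 0.791) / (1 − (0.791)(0.676)) = -0.1150/0.4653 = -0.2472.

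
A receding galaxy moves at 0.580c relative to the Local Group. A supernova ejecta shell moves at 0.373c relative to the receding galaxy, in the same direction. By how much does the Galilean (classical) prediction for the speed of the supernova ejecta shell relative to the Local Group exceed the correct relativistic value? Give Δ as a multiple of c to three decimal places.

Δ = 0.170c

Galilean: u_cl = 0.373 + 0.580 = 0.9530.
Relativistic: u_rel = (0.373 + 0.580) / (1 + 0.373·0.580) = 0.9530/1.2163 = 0.7835.
Δ = 0.9530 − 0.7835 = 0.1695.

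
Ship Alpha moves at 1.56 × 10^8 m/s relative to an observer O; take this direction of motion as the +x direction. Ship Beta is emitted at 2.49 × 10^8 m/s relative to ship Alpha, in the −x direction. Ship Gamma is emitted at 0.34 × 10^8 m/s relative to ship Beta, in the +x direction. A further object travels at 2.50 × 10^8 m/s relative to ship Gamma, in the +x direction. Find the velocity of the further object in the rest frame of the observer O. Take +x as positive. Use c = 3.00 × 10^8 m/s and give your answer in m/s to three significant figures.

Apply u = (u' + v)/(1 + u'v/c²) successively, working outward toward the observer O.
(Dividing each given speed by c = 3.00 × 10^8 m/s to work in units of c.)
Start: velocity of ship Alpha relative to the observer O = 0.5200c.
Compose with ship Beta (u' = -0.830 in ship Alpha frame): u_1 = (-0.830 + 0.520) / (1 + (-0.830)·0.520) = -0.3100/0.5684 = -0.5454.
Compose with ship Gamma (u' = 0.113 in ship Beta frame): u_2 = (0.113 + (-0.545)) / (1 + 0.113·(-0.545)) = -0.4321/0.9382 = -0.4605.
Compose with the further object (u' = 0.833 in ship Gamma frame): u_3 = (0.833 + (-0.461)) / (1 + 0.833·(-0.461)) = 0.3728/0.6162 = 0.6050.
So u = 0.6050 × 3.00 × 10^8 m/s.

+1.81 × 10^8 m/s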